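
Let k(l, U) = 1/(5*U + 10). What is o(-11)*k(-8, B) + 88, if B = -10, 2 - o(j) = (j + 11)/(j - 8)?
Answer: 1759/20 ≈ 87.950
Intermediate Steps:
o(j) = 2 - (11 + j)/(-8 + j) (o(j) = 2 - (j + 11)/(j - 8) = 2 - (11 + j)/(-8 + j))
k(l, U) = 1/(10 + 5*U)
o(-11)*k(-8, B) + 88 = ((-27 - 11)/(-8 - 11))*(1/(5*(2 - 10))) + 88 = (-38/(-19))*((⅕)/(-8)) + 88 = (-1/19*(-38))*((⅕)*(-⅛)) + 88 = 2*(-1/40) + 88 = -1/20 + 88 = 1759/20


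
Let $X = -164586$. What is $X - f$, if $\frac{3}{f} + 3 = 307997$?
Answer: $- \frac{50691500487}{307994} \approx -1.6459 \cdot 10^{5}$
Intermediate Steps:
$f = \frac{3}{307994}$ ($f = \frac{3}{-3 + 307997} = \frac{3}{307994} \approx 9.7405 \cdot 10^{-6}$)
$X - f = -164586 - \frac{3}{307994} = - \frac{50691500487}{307994}$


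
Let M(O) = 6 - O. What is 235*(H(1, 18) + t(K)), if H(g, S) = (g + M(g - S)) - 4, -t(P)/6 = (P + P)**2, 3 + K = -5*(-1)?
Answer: -17860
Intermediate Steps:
K = 2 (K = -3 - 5*(-1) = -3 + 5 = 2)
t(P) = -24*P**2 (t(P) = -6*(P + P)**2 = -6*4*P**2 = -24*P**2)
H(g, S) = 2 + S (H(g, S) = (g + (6 - (g - S))) - 4 = (g + (6 + (S - g))) - 4 = (g + (6 + S - g)) - 4 = (6 + S) - 4 = 2 + S)
235*(H(1, 18) + t(K)) = 235*((2 + 18) - 24*2**2) = 235*(20 - 24*4) = 235*(20 - 96) = 235*(-76) = -17860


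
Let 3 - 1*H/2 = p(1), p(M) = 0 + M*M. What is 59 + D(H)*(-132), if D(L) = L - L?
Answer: 59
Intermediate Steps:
p(M) = M² (p(M) = 0 + M² = M²)
H = 4 (H = 6 - 2*1² = 6 - 2*1 = 6 - 2 = 4)
D(L) = 0
59 + D(H)*(-132) = 59 + 0*(-132) = 59 + 0 = 59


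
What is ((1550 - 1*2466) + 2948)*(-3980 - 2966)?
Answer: -14114272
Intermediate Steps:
((1550 - 1*2466) + 2948)*(-3980 - 2966) = ((1550 - 2466) + 2948)*(-6946) = (-916 + 2948)*(-6946) = 2032*(-6946) = -14114272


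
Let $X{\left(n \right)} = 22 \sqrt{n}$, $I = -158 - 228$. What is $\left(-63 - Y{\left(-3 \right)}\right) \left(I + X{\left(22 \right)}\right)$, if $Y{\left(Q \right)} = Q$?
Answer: $23160 - 1320 \sqrt{22} \approx 16969.0$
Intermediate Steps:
$I = -386$ ($I = -158 - 228 = -386$)
$\left(-63 - Y{\left(-3 \right)}\right) \left(I + X{\left(22 \right)}\right) = \left(-63 - -3\right) \left(-386 + 22 \sqrt{22}\right) = \left(-63 + 3\right) \left(-386 + 22 \sqrt{22}\right) = - 60 \left(-386 + 22 \sqrt{22}\right) = 23160 - 1320 \sqrt{22}$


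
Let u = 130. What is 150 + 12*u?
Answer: 1710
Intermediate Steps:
150 + 12*u = 150 + 12*130 = 150 + 1560 = 1710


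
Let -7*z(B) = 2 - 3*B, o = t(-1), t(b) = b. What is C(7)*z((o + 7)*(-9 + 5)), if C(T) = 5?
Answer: -370/7 ≈ -52.857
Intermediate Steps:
o = -1
z(B) = -2/7 + 3*B/7 (z(B) = -(2 - 3*B)/7 = -2/7 + 3*B/7)
C(7)*z((o + 7)*(-9 + 5)) = 5*(-2/7 + 3*((-1 + 7)*(-9 + 5))/7) = 5*(-2/7 + 3*(6*(-4))/7) = 5*(-2/7 + (3/7)*(-24)) = 5*(-2/7 - 72/7) = 5*(-74/7) = -370/7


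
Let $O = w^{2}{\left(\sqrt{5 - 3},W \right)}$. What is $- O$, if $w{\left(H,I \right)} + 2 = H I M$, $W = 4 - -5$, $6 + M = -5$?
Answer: $-19606 - 396 \sqrt{2} \approx -20166.0$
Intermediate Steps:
$M = -11$ ($M = -6 - 5 = -11$)
$W = 9$ ($W = 4 + 5 = 9$)
$w{\left(H,I \right)} = -2 - 11 H I$ ($w{\left(H,I \right)} = -2 + H I \left(-11\right) = -2 - 11 H I$)
$O = \left(-2 - 99 \sqrt{2}\right)^{2}$ ($O = \left(-2 - 11 \sqrt{5 - 3} \cdot 9\right)^{2} = \left(-2 - 11 \sqrt{2} \cdot 9\right)^{2} = \left(-2 - 99 \sqrt{2}\right)^{2} \approx 20166.0$)
$- O = - (19606 + 396 \sqrt{2}) = -19606 - 396 \sqrt{2}$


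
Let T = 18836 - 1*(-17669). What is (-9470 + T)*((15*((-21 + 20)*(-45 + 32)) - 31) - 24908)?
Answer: -668954040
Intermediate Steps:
T = 36505 (T = 18836 + 17669 = 36505)
(-9470 + T)*((15*((-21 + 20)*(-45 + 32)) - 31) - 24908) = (-9470 + 36505)*((15*((-21 + 20)*(-45 + 32)) - 31) - 24908) = 27035*((15*(-1*(-13)) - 31) - 24908) = 27035*((15*13 - 31) - 24908) = 27035*((195 - 31) - 24908) = 27035*(164 - 24908) = 27035*(-24744) = -668954040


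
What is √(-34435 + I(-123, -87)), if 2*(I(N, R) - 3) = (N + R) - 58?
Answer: I*√34566 ≈ 185.92*I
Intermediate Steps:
I(N, R) = -26 + N/2 + R/2 (I(N, R) = 3 + ((N + R) - 58)/2 = 3 + (-58 + N + R)/2 = 3 + (-29 + N/2 + R/2) = -26 + N/2 + R/2)
√(-34435 + I(-123, -87)) = √(-34435 + (-26 + (½)*(-123) + (½)*(-87))) = √(-34435 + (-26 - 123/2 - 87/2)) = √(-34435 - 131) = √(-34566) = I*√34566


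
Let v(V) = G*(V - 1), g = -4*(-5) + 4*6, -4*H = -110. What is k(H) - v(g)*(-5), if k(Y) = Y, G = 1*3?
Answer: 1345/2 ≈ 672.50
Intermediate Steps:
H = 55/2 (H = -¼*(-110) = 55/2 ≈ 27.500)
G = 3
g = 44 (g = 20 + 24 = 44)
v(V) = -3 + 3*V (v(V) = 3*(V - 1) = 3*(-1 + V) = -3 + 3*V)
k(H) - v(g)*(-5) = 55/2 - (-3 + 3*44)*(-5) = 55/2 - (-3 + 132)*(-5) = 55/2 - 129*(-5) = 55/2 - 1*(-645) = 55/2 + 645 = 1345/2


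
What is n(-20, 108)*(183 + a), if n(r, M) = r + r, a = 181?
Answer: -14560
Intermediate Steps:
n(r, M) = 2*r
n(-20, 108)*(183 + a) = (2*(-20))*(183 + 181) = -40*364 = -14560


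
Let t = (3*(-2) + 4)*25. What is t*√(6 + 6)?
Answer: -100*√3 ≈ -173.21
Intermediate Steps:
t = -50 (t = (-6 + 4)*25 = -2*25 = -50)
t*√(6 + 6) = -50*√(6 + 6) = -100*√3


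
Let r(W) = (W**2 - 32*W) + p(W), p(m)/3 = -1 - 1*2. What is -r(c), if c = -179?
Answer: -37760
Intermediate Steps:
p(m) = -9 (p(m) = 3*(-1 - 1*2) = 3*(-1 - 2) = 3*(-3) = -9)
r(W) = -9 + W**2 - 32*W (r(W) = (W**2 - 32*W) - 9 = -9 + W**2 - 32*W)
-r(c) = -(-9 + (-179)**2 - 32*(-179)) = -(-9 + 32041 + 5728) = -1*37760 = -37760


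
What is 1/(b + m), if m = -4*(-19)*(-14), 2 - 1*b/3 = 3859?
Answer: -1/12635 ≈ -7.9145e-5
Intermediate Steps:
b = -11571 (b = 6 - 3*3859 = 6 - 11577 = -11571)
m = -1064 (m = 76*(-14) = -1064)
1/(b + m) = 1/(-11571 - 1064) = 1/(-12635) = -1/12635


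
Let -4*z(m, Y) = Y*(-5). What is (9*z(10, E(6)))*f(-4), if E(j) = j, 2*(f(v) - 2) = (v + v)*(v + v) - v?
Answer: 2430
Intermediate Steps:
f(v) = 2 + 2*v² - v/2 (f(v) = 2 + ((v + v)*(v + v) - v)/2 = 2 + ((2*v)*(2*v) - v)/2 = 2 + (4*v² - v)/2 = 2 + (-v + 4*v²)/2 = 2 + (2*v² - v/2) = 2 + 2*v² - v/2)
z(m, Y) = 5*Y/4 (z(m, Y) = -Y*(-5)/4 = -(-5)*Y/4 = 5*Y/4)
(9*z(10, E(6)))*f(-4) = (9*((5/4)*6))*(2 + 2*(-4)² - ½*(-4)) = (9*(15/2))*(2 + 2*16 + 2) = 135*(2 + 32 + 2)/2 = (135/2)*36 = 2430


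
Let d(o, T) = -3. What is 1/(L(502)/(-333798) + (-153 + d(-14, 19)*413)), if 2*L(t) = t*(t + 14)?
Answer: -55633/77462722 ≈ -0.00071819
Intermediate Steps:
L(t) = t*(14 + t)/2 (L(t) = (t*(t + 14))/2 = (t*(14 + t))/2 = t*(14 + t)/2)
1/(L(502)/(-333798) + (-153 + d(-14, 19)*413)) = 1/(((½)*502*(14 + 502))/(-333798) + (-153 - 3*413)) = 1/(((½)*502*516)*(-1/333798) + (-153 - 1239)) = 1/(129516*(-1/333798) - 1392) = 1/(-21586/55633 - 1392) = 1/(-77462722/55633) = -55633/77462722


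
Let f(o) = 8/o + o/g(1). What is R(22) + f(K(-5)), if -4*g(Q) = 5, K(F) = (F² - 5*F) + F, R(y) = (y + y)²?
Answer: 85508/45 ≈ 1900.2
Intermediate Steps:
R(y) = 4*y² (R(y) = (2*y)² = 4*y²)
K(F) = F² - 4*F
g(Q) = -5/4 (g(Q) = -¼*5 = -5/4)
f(o) = 8/o - 4*o/5 (f(o) = 8/o + o/(-5/4) = 8/o + o*(-⅘) = 8/o - 4*o/5)
R(22) + f(K(-5)) = 4*22² + (8/((-5*(-4 - 5))) - (-4)*(-4 - 5)) = 4*484 + (8/((-5*(-9))) - (-4)*(-9)) = 1936 + (8/45 - ⅘*45) = 1936 + (8*(1/45) - 36) = 1936 + (8/45 - 36) = 1936 - 1612/45 = 85508/45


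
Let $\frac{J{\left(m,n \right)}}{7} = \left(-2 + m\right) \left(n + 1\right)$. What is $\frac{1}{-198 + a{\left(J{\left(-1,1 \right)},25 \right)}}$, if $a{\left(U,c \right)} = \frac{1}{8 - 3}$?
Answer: $- \frac{5}{989} \approx -0.0050556$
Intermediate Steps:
$J{\left(m,n \right)} = 7 \left(1 + n\right) \left(-2 + m\right)$ ($J{\left(m,n \right)} = 7 \left(-2 + m\right) \left(n + 1\right) = 7 \left(-2 + m\right) \left(1 + n\right) = 7 \left(1 + n\right) \left(-2 + m\right)$)
$a{\left(U,c \right)} = \frac{1}{5}$
$\frac{1}{-198 + a{\left(J{\left(-1,1 \right)},25 \right)}} = \frac{1}{-198 + \frac{1}{5}} = \frac{1}{- \frac{989}{5}} = - \frac{5}{989}$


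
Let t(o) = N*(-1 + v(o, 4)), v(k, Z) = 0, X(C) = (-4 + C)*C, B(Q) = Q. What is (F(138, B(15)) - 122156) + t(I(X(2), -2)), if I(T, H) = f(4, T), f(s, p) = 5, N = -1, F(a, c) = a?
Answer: -122017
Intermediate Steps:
X(C) = C*(-4 + C)
I(T, H) = 5
t(o) = 1 (t(o) = -(-1 + 0) = -1*(-1) = 1)
(F(138, B(15)) - 122156) + t(I(X(2), -2)) = (138 - 122156) + 1 = -122018 + 1 = -122017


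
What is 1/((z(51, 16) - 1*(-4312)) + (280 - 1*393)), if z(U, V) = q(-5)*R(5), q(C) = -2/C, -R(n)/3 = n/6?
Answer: 1/4198 ≈ 0.00023821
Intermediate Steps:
R(n) = -n/2 (R(n) = -3*n/6 = -n/2)
z(U, V) = -1 (z(U, V) = (-2/(-5))*(-1/2*5) = -2*(-1/5)*(-5/2) = (2/5)*(-5/2) = -1)
1/((z(51, 16) - 1*(-4312)) + (280 - 1*393)) = 1/((-1 - 1*(-4312)) + (280 - 1*393)) = 1/((-1 + 4312) + (280 - 393)) = 1/(4311 - 113) = 1/4198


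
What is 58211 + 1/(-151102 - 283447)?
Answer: 25295531838/434549 ≈ 58211.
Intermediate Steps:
58211 + 1/(-151102 - 283447) = 58211 + 1/(-434549) = 58211 - 1/434549 = 25295531838/434549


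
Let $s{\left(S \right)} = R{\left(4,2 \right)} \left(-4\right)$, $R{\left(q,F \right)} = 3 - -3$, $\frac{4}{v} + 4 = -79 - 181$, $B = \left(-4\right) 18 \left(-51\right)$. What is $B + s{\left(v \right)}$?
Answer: $3648$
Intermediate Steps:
$B = 3672$ ($B = \left(-72\right) \left(-51\right) = 3672$)
$v = - \frac{1}{66}$ ($v = \frac{4}{-4 - 260} = \frac{4}{-264} = 4 \left(- \frac{1}{264}\right) = - \frac{1}{66} \approx -0.015152$)
$R{\left(q,F \right)} = 6$ ($R{\left(q,F \right)} = 3 + 3 = 6$)
$s{\left(S \right)} = -24$ ($s{\left(S \right)} = 6 \left(-4\right) = -24$)
$B + s{\left(v \right)} = 3672 - 24 = 3648$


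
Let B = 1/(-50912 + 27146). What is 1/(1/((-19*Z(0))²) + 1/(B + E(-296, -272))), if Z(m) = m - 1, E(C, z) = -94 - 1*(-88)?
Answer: -51477517/8436929 ≈ -6.1015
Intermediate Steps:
E(C, z) = -6 (E(C, z) = -94 + 88 = -6)
Z(m) = -1 + m
B = -1/23766 (B = 1/(-23766) = -1/23766 ≈ -4.2077e-5)
1/(1/((-19*Z(0))²) + 1/(B + E(-296, -272))) = 1/(1/((-19*(-1 + 0))²) + 1/(-1/23766 - 6)) = 1/(1/((-19*(-1))²) + 1/(-142597/23766)) = 1/(1/(19²) - 23766/142597) = 1/(1/361 - 23766/142597) = 1/(-8436929/51477517) = -51477517/8436929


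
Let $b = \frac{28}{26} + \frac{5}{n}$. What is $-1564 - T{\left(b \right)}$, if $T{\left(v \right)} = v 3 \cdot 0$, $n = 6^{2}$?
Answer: $-1564$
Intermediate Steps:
$n = 36$
$b = \frac{569}{468}$ ($b = \frac{28}{26} + \frac{5}{36} = 28 \cdot \frac{1}{26} + 5 \cdot \frac{1}{36} = \frac{14}{13} + \frac{5}{36} = \frac{569}{468} \approx 1.2158$)
$T{\left(v \right)} = 0$ ($T{\left(v \right)} = 3 v 0 = 0$)
$-1564 - T{\left(b \right)} = -1564 - 0 = -1564 + 0 = -1564$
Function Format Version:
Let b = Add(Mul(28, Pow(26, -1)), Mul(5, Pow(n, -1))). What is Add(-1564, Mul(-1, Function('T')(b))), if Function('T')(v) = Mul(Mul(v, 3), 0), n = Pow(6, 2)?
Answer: -1564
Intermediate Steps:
n = 36
b = Rational(569, 468) (b = Add(Mul(28, Pow(26, -1)), Mul(5, Pow(36, -1))) = Add(Mul(28, Rational(1, 26)), Mul(5, Rational(1, 36))) = Add(Rational(14, 13), Rational(5, 36)) = Rational(569, 468) ≈ 1.2158)
Function('T')(v) = 0 (Function('T')(v) = Mul(Mul(3, v), 0) = 0)
Add(-1564, Mul(-1, Function('T')(b))) = Add(-1564, Mul(-1, 0)) = Add(-1564, 0) = -1564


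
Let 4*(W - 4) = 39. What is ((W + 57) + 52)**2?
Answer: 241081/16 ≈ 15068.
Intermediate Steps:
W = 55/4 (W = 4 + (1/4)*39 = 4 + 39/4 = 55/4 ≈ 13.750)
((W + 57) + 52)**2 = ((55/4 + 57) + 52)**2 = (283/4 + 52)**2 = (491/4)**2 = 241081/16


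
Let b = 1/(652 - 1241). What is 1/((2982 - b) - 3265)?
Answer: -589/166686 ≈ -0.0035336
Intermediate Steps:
b = -1/589 (b = 1/(-589) = -1/589 ≈ -0.0016978)
1/((2982 - b) - 3265) = 1/((2982 - 1*(-1/589)) - 3265) = 1/((2982 + 1/589) - 3265) = 1/(1756399/589 - 3265) = 1/(-166686/589) = -589/166686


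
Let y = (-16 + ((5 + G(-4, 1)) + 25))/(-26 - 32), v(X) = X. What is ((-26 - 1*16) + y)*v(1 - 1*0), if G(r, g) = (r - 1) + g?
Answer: -1223/29 ≈ -42.172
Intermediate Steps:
G(r, g) = -1 + g + r (G(r, g) = (-1 + r) + g = -1 + g + r)
y = -5/29 (y = (-16 + ((5 + (-1 + 1 - 4)) + 25))/(-26 - 32) = (-16 + ((5 - 4) + 25))/(-58) = (-16 + (1 + 25))*(-1/58) = (-16 + 26)*(-1/58) = 10*(-1/58) = -5/29 ≈ -0.17241)
((-26 - 1*16) + y)*v(1 - 1*0) = ((-26 - 1*16) - 5/29)*(1 - 1*0) = ((-26 - 16) - 5/29)*(1 + 0) = (-42 - 5/29)*1 = -1223/29*1 = -1223/29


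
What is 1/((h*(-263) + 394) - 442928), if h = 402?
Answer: -1/548260 ≈ -1.8240e-6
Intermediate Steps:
1/((h*(-263) + 394) - 442928) = 1/((402*(-263) + 394) - 442928) = 1/((-105726 + 394) - 442928) = 1/(-105332 - 442928) = 1/(-548260) = -1/548260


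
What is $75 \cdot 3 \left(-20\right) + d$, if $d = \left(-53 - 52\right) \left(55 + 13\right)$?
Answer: $-11640$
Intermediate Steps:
$d = -7140$ ($d = \left(-105\right) 68 = -7140$)
$75 \cdot 3 \left(-20\right) + d = 75 \cdot 3 \left(-20\right) - 7140 = 75 \left(-60\right) - 7140 = -4500 - 7140 = -11640$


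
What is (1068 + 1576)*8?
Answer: 21152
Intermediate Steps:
(1068 + 1576)*8 = 2644*8 = 21152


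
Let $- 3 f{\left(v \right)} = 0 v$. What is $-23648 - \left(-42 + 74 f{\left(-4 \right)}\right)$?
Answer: $-23606$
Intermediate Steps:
$f{\left(v \right)} = 0$ ($f{\left(v \right)} = - \frac{0 v}{3} = \left(- \frac{1}{3}\right) 0 = 0$)
$-23648 - \left(-42 + 74 f{\left(-4 \right)}\right) = -23648 + \left(\left(-74\right) 0 + 42\right) = -23648 + \left(0 + 42\right) = -23648 + 42 = -23606$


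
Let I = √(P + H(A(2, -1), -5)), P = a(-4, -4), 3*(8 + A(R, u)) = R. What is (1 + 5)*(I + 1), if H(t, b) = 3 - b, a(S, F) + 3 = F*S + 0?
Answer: 6 + 6*√21 ≈ 33.495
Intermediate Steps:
A(R, u) = -8 + R/3
a(S, F) = -3 + F*S (a(S, F) = -3 + (F*S + 0) = -3 + F*S)
P = 13 (P = -3 - 4*(-4) = -3 + 16 = 13)
I = √21 (I = √(13 + (3 - 1*(-5))) = √(13 + (3 + 5)) = √(13 + 8) = √21 ≈ 4.5826)
(1 + 5)*(I + 1) = (1 + 5)*(√21 + 1) = 6*(1 + √21) = 6 + 6*√21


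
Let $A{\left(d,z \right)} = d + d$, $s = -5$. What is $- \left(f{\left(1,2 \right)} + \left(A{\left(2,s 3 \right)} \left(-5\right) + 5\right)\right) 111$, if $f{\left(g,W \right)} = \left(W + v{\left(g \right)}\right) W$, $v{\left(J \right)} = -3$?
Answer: $1887$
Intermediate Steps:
$f{\left(g,W \right)} = W \left(-3 + W\right)$ ($f{\left(g,W \right)} = \left(W - 3\right) W = \left(-3 + W\right) W = W \left(-3 + W\right)$)
$A{\left(d,z \right)} = 2 d$
$- \left(f{\left(1,2 \right)} + \left(A{\left(2,s 3 \right)} \left(-5\right) + 5\right)\right) 111 = - \left(2 \left(-3 + 2\right) + \left(2 \cdot 2 \left(-5\right) + 5\right)\right) 111 = - \left(2 \left(-1\right) + \left(4 \left(-5\right) + 5\right)\right) 111 = - \left(-2 + \left(-20 + 5\right)\right) 111 = - \left(-2 - 15\right) 111 = - \left(-17\right) 111 = \left(-1\right) \left(-1887\right) = 1887$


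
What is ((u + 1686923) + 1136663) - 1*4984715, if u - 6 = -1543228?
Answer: -3704351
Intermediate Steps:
u = -1543222 (u = 6 - 1543228 = -1543222)
((u + 1686923) + 1136663) - 1*4984715 = ((-1543222 + 1686923) + 1136663) - 1*4984715 = (143701 + 1136663) - 4984715 = 1280364 - 4984715 = -3704351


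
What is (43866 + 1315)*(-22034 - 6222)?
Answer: -1276634336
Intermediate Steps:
(43866 + 1315)*(-22034 - 6222) = 45181*(-28256) = -1276634336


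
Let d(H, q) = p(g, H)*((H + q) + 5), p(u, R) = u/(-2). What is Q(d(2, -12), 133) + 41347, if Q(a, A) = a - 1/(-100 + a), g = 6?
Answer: 3515771/85 ≈ 41362.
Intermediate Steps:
p(u, R) = -u/2 (p(u, R) = u*(-½) = -u/2)
d(H, q) = -15 - 3*H - 3*q (d(H, q) = (-½*6)*((H + q) + 5) = -3*(5 + H + q) = -15 - 3*H - 3*q)
Q(d(2, -12), 133) + 41347 = (-1 + (-15 - 3*2 - 3*(-12))² - 100*(-15 - 3*2 - 3*(-12)))/(-100 + (-15 - 3*2 - 3*(-12))) + 41347 = (-1 + (-15 - 6 + 36)² - 100*(-15 - 6 + 36))/(-100 + (-15 - 6 + 36)) + 41347 = (-1 + 15² - 100*15)/(-100 + 15) + 41347 = (-1 + 225 - 1500)/(-85) + 41347 = -1/85*(-1276) + 41347 = 1276/85 + 41347 = 3515771/85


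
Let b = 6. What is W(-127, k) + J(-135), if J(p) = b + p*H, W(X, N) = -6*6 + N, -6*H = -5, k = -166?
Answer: -617/2 ≈ -308.50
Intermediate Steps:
H = 5/6 (H = -1/6*(-5) = 5/6 ≈ 0.83333)
W(X, N) = -36 + N
J(p) = 6 + 5*p/6 (J(p) = 6 + p*(5/6) = 6 + 5*p/6)
W(-127, k) + J(-135) = (-36 - 166) + (6 + (5/6)*(-135)) = -202 + (6 - 225/2) = -202 - 213/2 = -617/2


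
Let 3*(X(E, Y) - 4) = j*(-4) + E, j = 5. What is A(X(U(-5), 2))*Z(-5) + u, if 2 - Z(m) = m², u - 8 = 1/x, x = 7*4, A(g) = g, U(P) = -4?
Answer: 2801/28 ≈ 100.04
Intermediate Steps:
X(E, Y) = -8/3 + E/3 (X(E, Y) = 4 + (5*(-4) + E)/3 = 4 + (-20 + E)/3 = 4 + (-20/3 + E/3) = -8/3 + E/3)
x = 28
u = 225/28 (u = 8 + 1/28 = 225/28 ≈ 8.0357)
Z(m) = 2 - m²
A(X(U(-5), 2))*Z(-5) + u = (-8/3 + (⅓)*(-4))*(2 - 1*(-5)²) + 225/28 = (-8/3 - 4/3)*(2 - 1*25) + 225/28 = -4*(2 - 25) + 225/28 = -4*(-23) + 225/28 = 92 + 225/28 = 2801/28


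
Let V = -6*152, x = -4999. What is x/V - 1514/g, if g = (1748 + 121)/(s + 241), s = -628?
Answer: 181233449/568176 ≈ 318.97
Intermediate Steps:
V = -912
g = -623/129 (g = (1748 + 121)/(-628 + 241) = 1869/(-387) = 1869*(-1/387) = -623/129 ≈ -4.8295)
x/V - 1514/g = -4999/(-912) - 1514/(-623/129) = -4999*(-1/912) - 1514*(-129/623) = 4999/912 + 195306/623 = 181233449/568176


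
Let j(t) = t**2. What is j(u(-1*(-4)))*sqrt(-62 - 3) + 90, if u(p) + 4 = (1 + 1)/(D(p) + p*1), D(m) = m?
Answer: 90 + 225*I*sqrt(65)/16 ≈ 90.0 + 113.38*I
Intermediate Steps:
u(p) = -4 + 1/p (u(p) = -4 + (1 + 1)/(p + p*1) = -4 + 2/(p + p) = -4 + 2/((2*p)) = -4 + 2*(1/(2*p)) = -4 + 1/p)
j(u(-1*(-4)))*sqrt(-62 - 3) + 90 = (-4 + 1/(-1*(-4)))**2*sqrt(-62 - 3) + 90 = (-4 + 1/4)**2*sqrt(-65) + 90 = (-4 + 1/4)**2*(I*sqrt(65)) + 90 = (-15/4)**2*(I*sqrt(65)) + 90 = 225*(I*sqrt(65))/16 + 90 = 225*I*sqrt(65)/16 + 90 = 90 + 225*I*sqrt(65)/16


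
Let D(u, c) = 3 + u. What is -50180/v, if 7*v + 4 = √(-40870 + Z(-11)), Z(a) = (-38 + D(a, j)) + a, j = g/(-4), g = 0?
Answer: 200720/5849 + 50180*I*√40927/5849 ≈ 34.317 + 1735.6*I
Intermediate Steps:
j = 0 (j = 0/(-4) = 0*(-¼) = 0)
Z(a) = -35 + 2*a (Z(a) = (-38 + (3 + a)) + a = (-35 + a) + a = -35 + 2*a)
v = -4/7 + I*√40927/7 (v = -4/7 + √(-40870 + (-35 + 2*(-11)))/7 = -4/7 + √(-40870 + (-35 - 22))/7 = -4/7 + √(-40870 - 57)/7 = -4/7 + √(-40927)/7 = -4/7 + (I*√40927)/7 = -4/7 + I*√40927/7 ≈ -0.57143 + 28.901*I)
-50180/v = -50180/(-4/7 + I*√40927/7)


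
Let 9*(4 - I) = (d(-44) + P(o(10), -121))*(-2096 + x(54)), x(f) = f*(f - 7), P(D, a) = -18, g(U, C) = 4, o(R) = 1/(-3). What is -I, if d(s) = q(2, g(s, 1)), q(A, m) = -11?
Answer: -12854/9 ≈ -1428.2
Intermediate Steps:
o(R) = -⅓
d(s) = -11
x(f) = f*(-7 + f)
I = 12854/9 (I = 4 - (-11 - 18)*(-2096 + 54*(-7 + 54))/9 = 4 - (-29)*(-2096 + 54*47)/9 = 4 - (-29)*(-2096 + 2538)/9 = 4 - (-29)*442/9 = 4 - ⅑*(-12818) = 4 + 12818/9 = 12854/9 ≈ 1428.2)
-I = -1*12854/9 = -12854/9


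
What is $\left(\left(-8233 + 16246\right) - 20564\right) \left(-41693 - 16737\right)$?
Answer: $733354930$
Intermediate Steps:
$\left(\left(-8233 + 16246\right) - 20564\right) \left(-41693 - 16737\right) = \left(8013 - 20564\right) \left(-58430\right) = \left(-12551\right) \left(-58430\right) = 733354930$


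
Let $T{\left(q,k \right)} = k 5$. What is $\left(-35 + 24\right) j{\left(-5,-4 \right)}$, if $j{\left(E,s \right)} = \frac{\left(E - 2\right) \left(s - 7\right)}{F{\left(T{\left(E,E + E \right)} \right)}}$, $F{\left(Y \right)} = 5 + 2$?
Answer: $-121$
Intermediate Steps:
$T{\left(q,k \right)} = 5 k$
$F{\left(Y \right)} = 7$
$j{\left(E,s \right)} = \frac{\left(-7 + s\right) \left(-2 + E\right)}{7}$ ($j{\left(E,s \right)} = \frac{\left(E - 2\right) \left(s - 7\right)}{7} = \left(-2 + E\right) \left(-7 + s\right) \frac{1}{7} = \left(-7 + s\right) \left(-2 + E\right) \frac{1}{7} = \frac{\left(-7 + s\right) \left(-2 + E\right)}{7}$)
$\left(-35 + 24\right) j{\left(-5,-4 \right)} = \left(-35 + 24\right) \left(2 - -5 - - \frac{8}{7} + \frac{1}{7} \left(-5\right) \left(-4\right)\right) = - 11 \left(2 + 5 + \frac{8}{7} + \frac{20}{7}\right) = \left(-11\right) 11 = -121$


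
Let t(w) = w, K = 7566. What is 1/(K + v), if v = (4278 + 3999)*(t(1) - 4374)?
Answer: -1/36187755 ≈ -2.7634e-8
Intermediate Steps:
v = -36195321 (v = (4278 + 3999)*(1 - 4374) = 8277*(-4373) = -36195321)
1/(K + v) = 1/(7566 - 36195321) = 1/(-36187755) = -1/36187755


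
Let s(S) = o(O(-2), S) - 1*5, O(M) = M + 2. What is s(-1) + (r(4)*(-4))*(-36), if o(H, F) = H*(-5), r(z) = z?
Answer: 571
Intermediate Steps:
O(M) = 2 + M
o(H, F) = -5*H
s(S) = -5 (s(S) = -5*(2 - 2) - 1*5 = -5*0 - 5 = 0 - 5 = -5)
s(-1) + (r(4)*(-4))*(-36) = -5 + (4*(-4))*(-36) = -5 - 16*(-36) = -5 + 576 = 571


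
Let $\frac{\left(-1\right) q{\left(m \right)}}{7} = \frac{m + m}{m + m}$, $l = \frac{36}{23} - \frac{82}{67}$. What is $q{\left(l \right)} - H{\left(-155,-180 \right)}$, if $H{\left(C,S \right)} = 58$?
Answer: $-65$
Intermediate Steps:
$l = \frac{526}{1541}$ ($l = 36 \cdot \frac{1}{23} - \frac{82}{67} = \frac{36}{23} - \frac{82}{67} = \frac{526}{1541} \approx 0.34134$)
$q{\left(m \right)} = -7$ ($q{\left(m \right)} = - 7 \frac{m + m}{m + m} = - 7 \frac{2 m}{2 m} = - 7 \cdot 2 m \frac{1}{2 m} = \left(-7\right) 1 = -7$)
$q{\left(l \right)} - H{\left(-155,-180 \right)} = -7 - 58 = -65$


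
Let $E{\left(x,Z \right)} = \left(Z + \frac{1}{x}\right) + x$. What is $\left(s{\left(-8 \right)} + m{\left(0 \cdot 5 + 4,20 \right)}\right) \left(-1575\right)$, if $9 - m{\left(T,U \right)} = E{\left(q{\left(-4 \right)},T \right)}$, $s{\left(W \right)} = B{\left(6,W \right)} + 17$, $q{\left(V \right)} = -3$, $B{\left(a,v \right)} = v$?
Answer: $-27300$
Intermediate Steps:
$E{\left(x,Z \right)} = Z + x + \frac{1}{x}$
$s{\left(W \right)} = 17 + W$ ($s{\left(W \right)} = W + 17 = 17 + W$)
$m{\left(T,U \right)} = \frac{37}{3} - T$ ($m{\left(T,U \right)} = 9 - \left(T - 3 + \frac{1}{-3}\right) = 9 - \left(T - 3 - \frac{1}{3}\right) = 9 - \left(- \frac{10}{3} + T\right) = \frac{37}{3} - T$)
$\left(s{\left(-8 \right)} + m{\left(0 \cdot 5 + 4,20 \right)}\right) \left(-1575\right) = \left(\left(17 - 8\right) + \left(\frac{37}{3} - \left(0 \cdot 5 + 4\right)\right)\right) \left(-1575\right) = \left(9 + \left(\frac{37}{3} - \left(0 + 4\right)\right)\right) \left(-1575\right) = \left(9 + \left(\frac{37}{3} - 4\right)\right) \left(-1575\right) = \left(9 + \frac{25}{3}\right) \left(-1575\right) = \frac{52}{3} \left(-1575\right) = -27300$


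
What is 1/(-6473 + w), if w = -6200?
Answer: -1/12673 ≈ -7.8908e-5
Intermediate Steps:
1/(-6473 + w) = 1/(-6473 - 6200) = 1/(-12673) = -1/12673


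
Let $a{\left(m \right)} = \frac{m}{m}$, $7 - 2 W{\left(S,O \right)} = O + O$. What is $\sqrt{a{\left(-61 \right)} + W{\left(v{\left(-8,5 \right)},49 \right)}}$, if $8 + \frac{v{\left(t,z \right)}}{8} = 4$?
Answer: $\frac{i \sqrt{178}}{2} \approx 6.6708 i$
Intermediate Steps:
$v{\left(t,z \right)} = -32$ ($v{\left(t,z \right)} = -64 + 8 \cdot 4 = -64 + 32 = -32$)
$W{\left(S,O \right)} = \frac{7}{2} - O$ ($W{\left(S,O \right)} = \frac{7}{2} - \frac{O + O}{2} = \frac{7}{2} - \frac{2 O}{2} = \frac{7}{2} - O$)
$a{\left(m \right)} = 1$
$\sqrt{a{\left(-61 \right)} + W{\left(v{\left(-8,5 \right)},49 \right)}} = \sqrt{1 + \left(\frac{7}{2} - 49\right)} = \sqrt{1 - \frac{91}{2}} = \sqrt{- \frac{89}{2}} = \frac{i \sqrt{178}}{2}$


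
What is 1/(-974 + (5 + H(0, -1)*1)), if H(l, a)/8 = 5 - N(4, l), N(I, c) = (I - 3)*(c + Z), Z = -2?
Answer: -1/913 ≈ -0.0010953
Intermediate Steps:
N(I, c) = (-3 + I)*(-2 + c) (N(I, c) = (I - 3)*(c - 2) = (-3 + I)*(-2 + c))
H(l, a) = 56 - 8*l (H(l, a) = 8*(5 - (6 - 3*l - 2*4 + 4*l)) = 8*(5 - (6 - 3*l - 8 + 4*l)) = 8*(5 - (-2 + l)) = 8*(5 + (2 - l)) = 8*(7 - l) = 56 - 8*l)
1/(-974 + (5 + H(0, -1)*1)) = 1/(-974 + (5 + (56 - 8*0)*1)) = 1/(-974 + (5 + (56 + 0)*1)) = 1/(-974 + (5 + 56*1)) = 1/(-974 + (5 + 56)) = 1/(-974 + 61) = 1/(-913) = -1/913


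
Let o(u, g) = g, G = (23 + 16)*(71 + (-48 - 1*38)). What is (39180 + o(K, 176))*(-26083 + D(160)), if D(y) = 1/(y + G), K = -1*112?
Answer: -436272122256/425 ≈ -1.0265e+9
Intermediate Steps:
K = -112
G = -585 (G = 39*(71 + (-48 - 38)) = 39*(71 - 86) = 39*(-15) = -585)
D(y) = 1/(-585 + y) (D(y) = 1/(y - 585) = 1/(-585 + y))
(39180 + o(K, 176))*(-26083 + D(160)) = (39180 + 176)*(-26083 + 1/(-585 + 160)) = 39356*(-26083 + 1/(-425)) = 39356*(-26083 - 1/425) = 39356*(-11085276/425) = -436272122256/425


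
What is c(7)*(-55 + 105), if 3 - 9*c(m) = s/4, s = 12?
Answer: 0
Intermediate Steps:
c(m) = 0 (c(m) = 1/3 - 4/(3*4) = 1/3 - 1/9*3 = 1/3 - 1/3 = 0)
c(7)*(-55 + 105) = 0*(-55 + 105) = 0*50 = 0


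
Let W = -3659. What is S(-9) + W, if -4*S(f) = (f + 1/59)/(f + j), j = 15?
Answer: -2590307/708 ≈ -3658.6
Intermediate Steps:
S(f) = -(1/59 + f)/(4*(15 + f)) (S(f) = -(f + 1/59)/(4*(f + 15)) = -(f + 1/59)/(4*(15 + f)) = -(1/59 + f)/(4*(15 + f)))
S(-9) + W = (-1 - 59*(-9))/(236*(15 - 9)) - 3659 = (1/236)*(-1 + 531)/6 - 3659 = (1/236)*(1/6)*530 - 3659 = 265/708 - 3659 = -2590307/708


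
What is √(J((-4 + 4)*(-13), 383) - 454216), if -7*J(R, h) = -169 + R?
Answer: I*√22255401/7 ≈ 673.94*I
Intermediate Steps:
J(R, h) = 169/7 - R/7 (J(R, h) = -(-169 + R)/7 = 169/7 - R/7)
√(J((-4 + 4)*(-13), 383) - 454216) = √((169/7 - (-4 + 4)*(-13)/7) - 454216) = √((169/7 - 0*(-13)) - 454216) = √((169/7 - ⅐*0) - 454216) = √((169/7 + 0) - 454216) = √(169/7 - 454216) = √(-3179343/7) = I*√22255401/7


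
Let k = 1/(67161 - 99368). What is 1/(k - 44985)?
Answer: -32207/1448831896 ≈ -2.2230e-5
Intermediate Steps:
k = -1/32207 (k = 1/(-32207) = -1/32207 ≈ -3.1049e-5)
1/(k - 44985) = 1/(-1/32207 - 44985) = 1/(-1448831896/32207) = -32207/1448831896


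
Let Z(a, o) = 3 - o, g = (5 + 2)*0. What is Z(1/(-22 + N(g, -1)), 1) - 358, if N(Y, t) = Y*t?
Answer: -356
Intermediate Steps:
g = 0 (g = 7*0 = 0)
Z(1/(-22 + N(g, -1)), 1) - 358 = (3 - 1*1) - 358 = (3 - 1) - 358 = 2 - 358 = -356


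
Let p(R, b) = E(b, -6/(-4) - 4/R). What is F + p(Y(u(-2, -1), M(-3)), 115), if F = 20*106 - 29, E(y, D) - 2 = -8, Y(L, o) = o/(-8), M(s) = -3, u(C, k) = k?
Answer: 2085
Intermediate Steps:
Y(L, o) = -o/8 (Y(L, o) = o*(-⅛) = -o/8)
E(y, D) = -6 (E(y, D) = 2 - 8 = -6)
p(R, b) = -6
F = 2091 (F = 2120 - 29 = 2091)
F + p(Y(u(-2, -1), M(-3)), 115) = 2091 - 6 = 2085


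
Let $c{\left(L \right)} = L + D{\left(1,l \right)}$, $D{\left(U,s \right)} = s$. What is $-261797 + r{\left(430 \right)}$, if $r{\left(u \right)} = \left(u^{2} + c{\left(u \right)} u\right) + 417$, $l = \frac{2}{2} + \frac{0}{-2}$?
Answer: $108850$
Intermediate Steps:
$l = 1$ ($l = 2 \cdot \frac{1}{2} + 0 \left(- \frac{1}{2}\right) = 1 + 0 = 1$)
$c{\left(L \right)} = 1 + L$ ($c{\left(L \right)} = L + 1 = 1 + L$)
$r{\left(u \right)} = 417 + u^{2} + u \left(1 + u\right)$ ($r{\left(u \right)} = \left(u^{2} + \left(1 + u\right) u\right) + 417 = \left(u^{2} + u \left(1 + u\right)\right) + 417 = 417 + u^{2} + u \left(1 + u\right)$)
$-261797 + r{\left(430 \right)} = -261797 + \left(417 + 430 + 2 \cdot 430^{2}\right) = -261797 + \left(417 + 430 + 2 \cdot 184900\right) = -261797 + \left(417 + 430 + 369800\right) = -261797 + 370647 = 108850$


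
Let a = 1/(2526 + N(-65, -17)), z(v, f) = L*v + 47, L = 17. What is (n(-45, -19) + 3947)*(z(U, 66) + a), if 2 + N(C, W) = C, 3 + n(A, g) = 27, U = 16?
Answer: 3114939762/2459 ≈ 1.2668e+6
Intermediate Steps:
n(A, g) = 24 (n(A, g) = -3 + 27 = 24)
N(C, W) = -2 + C
z(v, f) = 47 + 17*v (z(v, f) = 17*v + 47 = 47 + 17*v)
a = 1/2459 (a = 1/(2526 + (-2 - 65)) = 1/(2526 - 67) = 1/2459 ≈ 0.00040667)
(n(-45, -19) + 3947)*(z(U, 66) + a) = (24 + 3947)*((47 + 17*16) + 1/2459) = 3971*((47 + 272) + 1/2459) = 3971*(319 + 1/2459) = 3971*(784422/2459) = 3114939762/2459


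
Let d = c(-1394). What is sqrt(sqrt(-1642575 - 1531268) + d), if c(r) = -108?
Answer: sqrt(-108 + I*sqrt(3173843)) ≈ 28.955 + 30.764*I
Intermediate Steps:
d = -108
sqrt(sqrt(-1642575 - 1531268) + d) = sqrt(sqrt(-1642575 - 1531268) - 108) = sqrt(sqrt(-3173843) - 108) = sqrt(I*sqrt(3173843) - 108) = sqrt(-108 + I*sqrt(3173843))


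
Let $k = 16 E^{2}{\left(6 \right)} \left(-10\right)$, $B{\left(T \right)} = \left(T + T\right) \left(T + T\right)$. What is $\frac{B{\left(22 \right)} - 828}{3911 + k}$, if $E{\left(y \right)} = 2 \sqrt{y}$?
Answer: $\frac{1108}{71} \approx 15.606$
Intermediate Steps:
$B{\left(T \right)} = 4 T^{2}$ ($B{\left(T \right)} = 2 T 2 T = 4 T^{2}$)
$k = -3840$ ($k = 16 \left(2 \sqrt{6}\right)^{2} \left(-10\right) = 16 \cdot 24 \left(-10\right) = 384 \left(-10\right) = -3840$)
$\frac{B{\left(22 \right)} - 828}{3911 + k} = \frac{4 \cdot 22^{2} - 828}{3911 - 3840} = \frac{4 \cdot 484 - 828}{71} = \left(1936 - 828\right) \frac{1}{71} = 1108 \cdot \frac{1}{71} = \frac{1108}{71}$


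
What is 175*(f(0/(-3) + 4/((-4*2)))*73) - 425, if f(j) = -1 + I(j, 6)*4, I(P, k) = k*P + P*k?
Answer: -319800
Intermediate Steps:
I(P, k) = 2*P*k (I(P, k) = P*k + P*k = 2*P*k)
f(j) = -1 + 48*j (f(j) = -1 + (2*j*6)*4 = -1 + (12*j)*4 = -1 + 48*j)
175*(f(0/(-3) + 4/((-4*2)))*73) - 425 = 175*((-1 + 48*(0/(-3) + 4/((-4*2))))*73) - 425 = 175*((-1 + 48*(0*(-1/3) + 4/(-8)))*73) - 425 = 175*((-1 + 48*(0 + 4*(-1/8)))*73) - 425 = 175*((-1 + 48*(0 - 1/2))*73) - 425 = 175*((-1 + 48*(-1/2))*73) - 425 = 175*((-1 - 24)*73) - 425 = 175*(-25*73) - 425 = 175*(-1825) - 425 = -319375 - 425 = -319800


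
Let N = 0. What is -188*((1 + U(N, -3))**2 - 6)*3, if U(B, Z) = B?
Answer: 2820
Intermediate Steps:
-188*((1 + U(N, -3))**2 - 6)*3 = -188*((1 + 0)**2 - 6)*3 = -188*(1**2 - 6)*3 = -188*(1 - 6)*3 = -(-940)*3 = -188*(-15) = 2820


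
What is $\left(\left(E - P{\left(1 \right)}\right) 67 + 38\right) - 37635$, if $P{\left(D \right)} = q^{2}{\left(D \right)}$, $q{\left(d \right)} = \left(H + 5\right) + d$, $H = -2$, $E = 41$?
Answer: $-35922$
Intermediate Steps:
$q{\left(d \right)} = 3 + d$ ($q{\left(d \right)} = \left(-2 + 5\right) + d = 3 + d$)
$P{\left(D \right)} = \left(3 + D\right)^{2}$
$\left(\left(E - P{\left(1 \right)}\right) 67 + 38\right) - 37635 = \left(\left(41 - \left(3 + 1\right)^{2}\right) 67 + 38\right) - 37635 = \left(\left(41 - 4^{2}\right) 67 + 38\right) - 37635 = \left(\left(41 - 16\right) 67 + 38\right) - 37635 = \left(25 \cdot 67 + 38\right) - 37635 = \left(1675 + 38\right) - 37635 = 1713 - 37635 = -35922$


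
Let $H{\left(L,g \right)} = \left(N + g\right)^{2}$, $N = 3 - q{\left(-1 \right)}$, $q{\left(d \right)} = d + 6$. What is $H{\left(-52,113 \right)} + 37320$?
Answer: $49641$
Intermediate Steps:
$q{\left(d \right)} = 6 + d$
$N = -2$ ($N = 3 - \left(6 - 1\right) = 3 - 5 = -2$)
$H{\left(L,g \right)} = \left(-2 + g\right)^{2}$
$H{\left(-52,113 \right)} + 37320 = \left(-2 + 113\right)^{2} + 37320 = 111^{2} + 37320 = 12321 + 37320 = 49641$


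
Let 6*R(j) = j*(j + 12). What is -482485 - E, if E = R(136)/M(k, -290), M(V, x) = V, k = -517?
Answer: -748324171/1551 ≈ -4.8248e+5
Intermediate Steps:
R(j) = j*(12 + j)/6 (R(j) = (j*(j + 12))/6 = (j*(12 + j))/6 = j*(12 + j)/6)
E = -10064/1551 (E = ((⅙)*136*(12 + 136))/(-517) = ((⅙)*136*148)*(-1/517) = (10064/3)*(-1/517) = -10064/1551 ≈ -6.4887)
-482485 - E = -482485 - 1*(-10064/1551) = -482485 + 10064/1551 = -748324171/1551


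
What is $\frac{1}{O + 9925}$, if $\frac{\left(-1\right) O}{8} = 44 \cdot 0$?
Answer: $\frac{1}{9925} \approx 0.00010076$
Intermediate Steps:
$O = 0$ ($O = - 8 \cdot 44 \cdot 0 = \left(-8\right) 0 = 0$)
$\frac{1}{O + 9925} = \frac{1}{0 + 9925} = \frac{1}{9925}$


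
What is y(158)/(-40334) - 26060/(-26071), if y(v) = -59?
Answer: 1052642229/1051547714 ≈ 1.0010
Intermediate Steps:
y(158)/(-40334) - 26060/(-26071) = -59/(-40334) - 26060/(-26071) = -59*(-1/40334) - 26060*(-1/26071) = 59/40334 + 26060/26071 = 1052642229/1051547714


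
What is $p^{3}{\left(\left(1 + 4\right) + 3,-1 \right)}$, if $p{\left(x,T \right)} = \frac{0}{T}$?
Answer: $0$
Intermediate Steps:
$p{\left(x,T \right)} = 0$
$p^{3}{\left(\left(1 + 4\right) + 3,-1 \right)} = 0^{3} = 0$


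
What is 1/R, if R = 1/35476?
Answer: 35476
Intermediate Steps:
R = 1/35476 ≈ 2.8188e-5
1/R = 1/(1/35476) = 35476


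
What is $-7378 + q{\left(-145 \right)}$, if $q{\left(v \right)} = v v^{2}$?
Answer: $-3056003$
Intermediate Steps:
$q{\left(v \right)} = v^{3}$
$-7378 + q{\left(-145 \right)} = -7378 + \left(-145\right)^{3} = -7378 - 3048625 = -3056003$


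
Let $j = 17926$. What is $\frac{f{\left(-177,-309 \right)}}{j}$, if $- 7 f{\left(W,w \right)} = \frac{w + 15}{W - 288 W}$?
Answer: $\frac{1}{21681497} \approx 4.6122 \cdot 10^{-8}$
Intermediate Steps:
$f{\left(W,w \right)} = \frac{15 + w}{2009 W}$ ($f{\left(W,w \right)} = - \frac{\left(w + 15\right) \frac{1}{W - 288 W}}{7} = - \frac{\left(15 + w\right) \frac{1}{\left(-287\right) W}}{7} = - \frac{\left(15 + w\right) \left(- \frac{1}{287 W}\right)}{7} = - \frac{\left(- \frac{1}{287}\right) \frac{1}{W} \left(15 + w\right)}{7} = \frac{15 + w}{2009 W}$)
$\frac{f{\left(-177,-309 \right)}}{j} = \frac{\frac{1}{2009} \frac{1}{-177} \left(15 - 309\right)}{17926} = \frac{1}{2009} \left(- \frac{1}{177}\right) \left(-294\right) \frac{1}{17926} = \frac{2}{2419} \cdot \frac{1}{17926} = \frac{1}{21681497}$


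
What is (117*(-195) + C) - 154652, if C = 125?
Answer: -177342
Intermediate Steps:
(117*(-195) + C) - 154652 = (117*(-195) + 125) - 154652 = (-22815 + 125) - 154652 = -22690 - 154652 = -177342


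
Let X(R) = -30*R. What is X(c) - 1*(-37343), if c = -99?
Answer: 40313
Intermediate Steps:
X(c) - 1*(-37343) = -30*(-99) - 1*(-37343) = 2970 + 37343 = 40313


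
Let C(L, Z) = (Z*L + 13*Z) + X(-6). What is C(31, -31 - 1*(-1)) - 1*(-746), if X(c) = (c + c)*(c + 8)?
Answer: -598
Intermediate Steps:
X(c) = 2*c*(8 + c) (X(c) = (2*c)*(8 + c) = 2*c*(8 + c))
C(L, Z) = -24 + 13*Z + L*Z (C(L, Z) = (Z*L + 13*Z) + 2*(-6)*(8 - 6) = (L*Z + 13*Z) + 2*(-6)*2 = (13*Z + L*Z) - 24 = -24 + 13*Z + L*Z)
C(31, -31 - 1*(-1)) - 1*(-746) = (-24 + 13*(-31 - 1*(-1)) + 31*(-31 - 1*(-1))) - 1*(-746) = (-24 + 13*(-31 + 1) + 31*(-31 + 1)) + 746 = (-24 + 13*(-30) + 31*(-30)) + 746 = (-24 - 390 - 930) + 746 = -1344 + 746 = -598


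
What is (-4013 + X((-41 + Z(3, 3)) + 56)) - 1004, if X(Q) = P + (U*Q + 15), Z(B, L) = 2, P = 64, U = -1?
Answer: -4955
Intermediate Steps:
X(Q) = 79 - Q (X(Q) = 64 + (-Q + 15) = 64 + (15 - Q) = 79 - Q)
(-4013 + X((-41 + Z(3, 3)) + 56)) - 1004 = (-4013 + (79 - ((-41 + 2) + 56))) - 1004 = (-4013 + (79 - (-39 + 56))) - 1004 = (-4013 + (79 - 1*17)) - 1004 = (-4013 + (79 - 17)) - 1004 = (-4013 + 62) - 1004 = -3951 - 1004 = -4955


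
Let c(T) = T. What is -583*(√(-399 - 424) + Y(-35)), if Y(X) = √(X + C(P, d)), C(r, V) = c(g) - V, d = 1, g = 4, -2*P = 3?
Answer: 583*I*(-√823 - 4*√2) ≈ -20023.0*I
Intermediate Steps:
P = -3/2 (P = -½*3 = -3/2 ≈ -1.5000)
C(r, V) = 4 - V
Y(X) = √(3 + X) (Y(X) = √(X + (4 - 1*1)) = √(X + (4 - 1)) = √(X + 3) = √(3 + X))
-583*(√(-399 - 424) + Y(-35)) = -583*(√(-399 - 424) + √(3 - 35)) = -583*(√(-823) + √(-32)) = -583*(I*√823 + 4*I*√2) = -2332*I*√2 - 583*I*√823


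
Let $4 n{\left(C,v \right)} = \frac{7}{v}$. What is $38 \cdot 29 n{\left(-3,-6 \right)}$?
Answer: $- \frac{3857}{12} \approx -321.42$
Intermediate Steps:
$n{\left(C,v \right)} = \frac{7}{4 v}$ ($n{\left(C,v \right)} = \frac{7 \frac{1}{v}}{4} = \frac{7}{4 v}$)
$38 \cdot 29 n{\left(-3,-6 \right)} = 38 \cdot 29 \frac{7}{4 \left(-6\right)} = 1102 \cdot \frac{7}{4} \left(- \frac{1}{6}\right) = 1102 \left(- \frac{7}{24}\right) = - \frac{3857}{12}$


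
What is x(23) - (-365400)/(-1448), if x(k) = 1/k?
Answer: -1050344/4163 ≈ -252.30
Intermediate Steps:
x(23) - (-365400)/(-1448) = 1/23 - (-365400)/(-1448) = 1/23 - (-365400)*(-1)/1448 = 1/23 - 840*435/1448 = 1/23 - 45675/181 = -1050344/4163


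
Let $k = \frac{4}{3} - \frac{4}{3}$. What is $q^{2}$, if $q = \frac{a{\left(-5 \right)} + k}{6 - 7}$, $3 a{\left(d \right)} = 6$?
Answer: $4$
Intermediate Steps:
$k = 0$ ($k = 4 \cdot \frac{1}{3} - \frac{4}{3} = \frac{4}{3} - \frac{4}{3} = 0$)
$a{\left(d \right)} = 2$ ($a{\left(d \right)} = \frac{1}{3} \cdot 6 = 2$)
$q = -2$ ($q = \frac{2 + 0}{6 - 7} = \frac{2}{-1} = 2 \left(-1\right) = -2$)
$q^{2} = \left(-2\right)^{2} = 4$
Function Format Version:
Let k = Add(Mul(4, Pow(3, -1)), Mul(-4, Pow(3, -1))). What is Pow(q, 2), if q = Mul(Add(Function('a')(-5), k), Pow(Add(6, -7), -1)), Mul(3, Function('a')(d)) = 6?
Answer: 4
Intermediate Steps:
k = 0 (k = Add(Mul(4, Rational(1, 3)), Mul(-4, Rational(1, 3))) = Add(Rational(4, 3), Rational(-4, 3)) = 0)
Function('a')(d) = 2 (Function('a')(d) = Mul(Rational(1, 3), 6) = 2)
q = -2 (q = Mul(Add(2, 0), Pow(Add(6, -7), -1)) = Mul(2, Pow(-1, -1)) = Mul(2, -1) = -2)
Pow(q, 2) = Pow(-2, 2) = 4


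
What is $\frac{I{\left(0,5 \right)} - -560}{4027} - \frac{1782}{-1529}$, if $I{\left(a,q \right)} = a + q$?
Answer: $\frac{730909}{559753} \approx 1.3058$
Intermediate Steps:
$\frac{I{\left(0,5 \right)} - -560}{4027} - \frac{1782}{-1529} = \frac{\left(0 + 5\right) - -560}{4027} - \frac{1782}{-1529} = \left(5 + 560\right) \frac{1}{4027} - - \frac{162}{139} = 565 \cdot \frac{1}{4027} + \frac{162}{139} = \frac{565}{4027} + \frac{162}{139} = \frac{730909}{559753}$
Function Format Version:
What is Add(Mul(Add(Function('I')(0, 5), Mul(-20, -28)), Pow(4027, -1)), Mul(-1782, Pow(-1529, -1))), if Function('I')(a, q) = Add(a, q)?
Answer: Rational(730909, 559753) ≈ 1.3058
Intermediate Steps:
Add(Mul(Add(Function('I')(0, 5), Mul(-20, -28)), Pow(4027, -1)), Mul(-1782, Pow(-1529, -1))) = Add(Mul(Add(Add(0, 5), Mul(-20, -28)), Pow(4027, -1)), Mul(-1782, Pow(-1529, -1))) = Add(Mul(Add(5, 560), Rational(1, 4027)), Mul(-1782, Rational(-1, 1529))) = Add(Mul(565, Rational(1, 4027)), Rational(162, 139)) = Add(Rational(565, 4027), Rational(162, 139)) = Rational(730909, 559753)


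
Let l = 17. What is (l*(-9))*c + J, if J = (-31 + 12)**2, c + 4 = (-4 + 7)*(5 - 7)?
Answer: 1891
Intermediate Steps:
c = -10 (c = -4 + (-4 + 7)*(5 - 7) = -4 + 3*(-2) = -4 - 6 = -10)
J = 361 (J = (-19)**2 = 361)
(l*(-9))*c + J = (17*(-9))*(-10) + 361 = -153*(-10) + 361 = 1530 + 361 = 1891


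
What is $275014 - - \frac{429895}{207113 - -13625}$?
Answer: $\frac{60706470227}{220738} \approx 2.7502 \cdot 10^{5}$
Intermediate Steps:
$275014 - - \frac{429895}{207113 - -13625} = 275014 - - \frac{429895}{207113 + 13625} = 275014 - - \frac{429895}{220738} = 275014 + \frac{429895}{220738} = \frac{60706470227}{220738}$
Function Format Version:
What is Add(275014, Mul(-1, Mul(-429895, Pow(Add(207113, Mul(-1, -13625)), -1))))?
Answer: Rational(60706470227, 220738) ≈ 2.7502e+5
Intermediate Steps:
Add(275014, Mul(-1, Mul(-429895, Pow(Add(207113, Mul(-1, -13625)), -1)))) = Add(275014, Mul(-1, Mul(-429895, Pow(Add(207113, 13625), -1)))) = Add(275014, Mul(-1, Mul(-429895, Pow(220738, -1)))) = Add(275014, Mul(-1, Mul(-429895, Rational(1, 220738)))) = Add(275014, Mul(-1, Rational(-429895, 220738))) = Add(275014, Rational(429895, 220738)) = Rational(60706470227, 220738)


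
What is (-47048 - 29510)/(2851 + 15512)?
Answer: -76558/18363 ≈ -4.1691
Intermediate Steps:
(-47048 - 29510)/(2851 + 15512) = -76558/18363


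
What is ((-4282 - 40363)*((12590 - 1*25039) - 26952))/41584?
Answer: 1759057645/41584 ≈ 42301.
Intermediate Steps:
((-4282 - 40363)*((12590 - 1*25039) - 26952))/41584 = -44645*((12590 - 25039) - 26952)*(1/41584) = -44645*(-12449 - 26952)*(1/41584) = -44645*(-39401)*(1/41584) = 1759057645*(1/41584) = 1759057645/41584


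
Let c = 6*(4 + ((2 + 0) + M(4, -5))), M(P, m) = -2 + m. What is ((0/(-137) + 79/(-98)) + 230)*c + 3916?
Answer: 124501/49 ≈ 2540.8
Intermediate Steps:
c = -6 (c = 6*(4 + ((2 + 0) + (-2 - 5))) = 6*(4 + (2 - 7)) = 6*(4 - 5) = 6*(-1) = -6)
((0/(-137) + 79/(-98)) + 230)*c + 3916 = ((0/(-137) + 79/(-98)) + 230)*(-6) + 3916 = ((0*(-1/137) + 79*(-1/98)) + 230)*(-6) + 3916 = ((0 - 79/98) + 230)*(-6) + 3916 = (-79/98 + 230)*(-6) + 3916 = (22461/98)*(-6) + 3916 = -67383/49 + 3916 = 124501/49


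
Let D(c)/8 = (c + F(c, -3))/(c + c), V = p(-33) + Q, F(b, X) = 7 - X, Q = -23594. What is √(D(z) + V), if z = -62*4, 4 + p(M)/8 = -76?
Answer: I*√23285185/31 ≈ 155.66*I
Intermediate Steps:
p(M) = -640 (p(M) = -32 + 8*(-76) = -32 - 608 = -640)
z = -248
V = -24234 (V = -640 - 23594 = -24234)
D(c) = 4*(10 + c)/c (D(c) = 8*((c + (7 - 1*(-3)))/(c + c)) = 8*((c + (7 + 3))/((2*c))) = 8*((c + 10)*(1/(2*c))) = 8*((10 + c)*(1/(2*c))) = 8*((10 + c)/(2*c)) = 4*(10 + c)/c)
√(D(z) + V) = √((4 + 40/(-248)) - 24234) = √((4 + 40*(-1/248)) - 24234) = √((4 - 5/31) - 24234) = √(119/31 - 24234) = √(-751135/31) = I*√23285185/31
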